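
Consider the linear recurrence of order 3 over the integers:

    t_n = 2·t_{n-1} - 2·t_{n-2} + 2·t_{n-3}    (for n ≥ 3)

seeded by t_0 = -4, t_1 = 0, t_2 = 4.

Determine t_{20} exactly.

t_3 = 2·4 + -2·0 + 2·-4 = 0
t_4 = 2·0 + -2·4 + 2·0 = -8
t_5 = 2·-8 + -2·0 + 2·4 = -8
t_6 = 2·-8 + -2·-8 + 2·0 = 0
t_7 = 2·0 + -2·-8 + 2·-8 = 0
t_8 = 2·0 + -2·0 + 2·-8 = -16
t_9 = 2·-16 + -2·0 + 2·0 = -32
t_10 = 2·-32 + -2·-16 + 2·0 = -32
t_11 = 2·-32 + -2·-32 + 2·-16 = -32
t_12 = 2·-32 + -2·-32 + 2·-32 = -64
t_13 = 2·-64 + -2·-32 + 2·-32 = -128
t_14 = 2·-128 + -2·-64 + 2·-32 = -192
t_15 = 2·-192 + -2·-128 + 2·-64 = -256
t_16 = 2·-256 + -2·-192 + 2·-128 = -384
t_17 = 2·-384 + -2·-256 + 2·-192 = -640
t_18 = 2·-640 + -2·-384 + 2·-256 = -1024
t_19 = 2·-1024 + -2·-640 + 2·-384 = -1536
t_20 = 2·-1536 + -2·-1024 + 2·-640 = -2304

-2304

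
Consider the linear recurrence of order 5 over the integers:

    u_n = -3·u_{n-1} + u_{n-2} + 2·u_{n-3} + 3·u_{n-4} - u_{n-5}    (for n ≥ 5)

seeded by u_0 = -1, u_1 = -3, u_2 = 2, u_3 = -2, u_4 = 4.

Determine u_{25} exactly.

-279480002066

u_5 = -3·4 + 1·-2 + 2·2 + 3·-3 + -1·-1 = -18
u_6 = -3·-18 + 1·4 + 2·-2 + 3·2 + -1·-3 = 63
u_7 = -3·63 + 1·-18 + 2·4 + 3·-2 + -1·2 = -207
u_8 = -3·-207 + 1·63 + 2·-18 + 3·4 + -1·-2 = 662
u_9 = -3·662 + 1·-207 + 2·63 + 3·-18 + -1·4 = -2125
u_10 = -3·-2125 + 1·662 + 2·-207 + 3·63 + -1·-18 = 6830
u_11 = -3·6830 + 1·-2125 + 2·662 + 3·-207 + -1·63 = -21975
u_12 = -3·-21975 + 1·6830 + 2·-2125 + 3·662 + -1·-207 = 70698
u_13 = -3·70698 + 1·-21975 + 2·6830 + 3·-2125 + -1·662 = -227446
u_14 = -3·-227446 + 1·70698 + 2·-21975 + 3·6830 + -1·-2125 = 731701
u_15 = -3·731701 + 1·-227446 + 2·70698 + 3·-21975 + -1·6830 = -2353908
u_16 = -3·-2353908 + 1·731701 + 2·-227446 + 3·70698 + -1·-21975 = 7572602
u_17 = -3·7572602 + 1·-2353908 + 2·731701 + 3·-227446 + -1·70698 = -24361348
u_18 = -3·-24361348 + 1·7572602 + 2·-2353908 + 3·731701 + -1·-227446 = 78371379
u_19 = -3·78371379 + 1·-24361348 + 2·7572602 + 3·-2353908 + -1·731701 = -252123706
u_20 = -3·-252123706 + 1·78371379 + 2·-24361348 + 3·7572602 + -1·-2353908 = 811091515
u_21 = -3·811091515 + 1·-252123706 + 2·78371379 + 3·-24361348 + -1·7572602 = -2609312139
u_22 = -3·-2609312139 + 1·811091515 + 2·-252123706 + 3·78371379 + -1·-24361348 = 8394256005
u_23 = -3·8394256005 + 1·-2609312139 + 2·811091515 + 3·-252123706 + -1·78371379 = -27004639621
u_24 = -3·-27004639621 + 1·8394256005 + 2·-2609312139 + 3·811091515 + -1·-252123706 = 86874948841
u_25 = -3·86874948841 + 1·-27004639621 + 2·8394256005 + 3·-2609312139 + -1·811091515 = -279480002066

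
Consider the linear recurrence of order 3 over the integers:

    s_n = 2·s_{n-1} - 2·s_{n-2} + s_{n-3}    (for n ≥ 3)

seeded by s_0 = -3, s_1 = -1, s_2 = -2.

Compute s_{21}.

s_3 = 2·-2 + -2·-1 + 1·-3 = -5
s_4 = 2·-5 + -2·-2 + 1·-1 = -7
s_5 = 2·-7 + -2·-5 + 1·-2 = -6
s_6 = 2·-6 + -2·-7 + 1·-5 = -3
s_7 = 2·-3 + -2·-6 + 1·-7 = -1
s_8 = 2·-1 + -2·-3 + 1·-6 = -2
(s_6, s_7, s_8) = (-3, -1, -2) = (s_0, s_1, s_2), so the sequence has period 6.
21 ≡ 3 (mod 6), hence s_21 = s_3 = -5.

-5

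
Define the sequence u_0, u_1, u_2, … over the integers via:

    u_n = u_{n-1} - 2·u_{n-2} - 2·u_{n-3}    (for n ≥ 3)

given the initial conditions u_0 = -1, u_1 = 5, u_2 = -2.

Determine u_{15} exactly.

-9788

u_3 = 1·-2 + -2·5 + -2·-1 = -10
u_4 = 1·-10 + -2·-2 + -2·5 = -16
u_5 = 1·-16 + -2·-10 + -2·-2 = 8
u_6 = 1·8 + -2·-16 + -2·-10 = 60
u_7 = 1·60 + -2·8 + -2·-16 = 76
u_8 = 1·76 + -2·60 + -2·8 = -60
u_9 = 1·-60 + -2·76 + -2·60 = -332
u_10 = 1·-332 + -2·-60 + -2·76 = -364
u_11 = 1·-364 + -2·-332 + -2·-60 = 420
u_12 = 1·420 + -2·-364 + -2·-332 = 1812
u_13 = 1·1812 + -2·420 + -2·-364 = 1700
u_14 = 1·1700 + -2·1812 + -2·420 = -2764
u_15 = 1·-2764 + -2·1700 + -2·1812 = -9788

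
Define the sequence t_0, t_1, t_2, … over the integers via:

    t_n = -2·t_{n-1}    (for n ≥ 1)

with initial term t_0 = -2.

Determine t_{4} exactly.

t_1 = -2·-2 = 4
t_2 = -2·4 = -8
t_3 = -2·-8 = 16
t_4 = -2·16 = -32

-32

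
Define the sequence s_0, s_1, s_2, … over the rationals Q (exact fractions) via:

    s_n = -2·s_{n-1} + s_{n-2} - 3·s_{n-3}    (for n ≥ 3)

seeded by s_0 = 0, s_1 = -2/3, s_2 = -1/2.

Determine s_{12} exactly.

s_3 = -2·-1/2 + 1·-2/3 + -3·0 = 1/3
s_4 = -2·1/3 + 1·-1/2 + -3·-2/3 = 5/6
s_5 = -2·5/6 + 1·1/3 + -3·-1/2 = 1/6
s_6 = -2·1/6 + 1·5/6 + -3·1/3 = -1/2
s_7 = -2·-1/2 + 1·1/6 + -3·5/6 = -4/3
s_8 = -2·-4/3 + 1·-1/2 + -3·1/6 = 5/3
s_9 = -2·5/3 + 1·-4/3 + -3·-1/2 = -19/6
s_10 = -2·-19/6 + 1·5/3 + -3·-4/3 = 12
s_11 = -2·12 + 1·-19/6 + -3·5/3 = -193/6
s_12 = -2·-193/6 + 1·12 + -3·-19/6 = 515/6

515/6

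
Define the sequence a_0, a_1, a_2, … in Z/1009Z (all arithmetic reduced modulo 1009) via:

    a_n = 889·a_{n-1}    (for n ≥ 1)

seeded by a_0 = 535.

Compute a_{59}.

915

a_1 = 889·535 = 376
a_2 = 889·376 = 285
a_3 = 889·285 = 106
a_4 = 889·106 = 397
a_5 = 889·397 = 792
a_6 = 889·792 = 815
a_7 = 889·815 = 73
a_8 = 889·73 = 321
a_9 = 889·321 = 831
a_10 = 889·831 = 171
a_11 = 889·171 = 669
a_12 = 889·669 = 440
a_13 = 889·440 = 677
a_14 = 889·677 = 489
a_15 = 889·489 = 851
a_16 = 889·851 = 798
a_17 = 889·798 = 95
a_18 = 889·95 = 708
a_19 = 889·708 = 805
a_20 = 889·805 = 264
a_21 = 889·264 = 608
a_22 = 889·608 = 697
a_23 = 889·697 = 107
a_24 = 889·107 = 277
a_25 = 889·277 = 57
a_26 = 889·57 = 223
a_27 = 889·223 = 483
a_28 = 889·483 = 562
a_29 = 889·562 = 163
a_30 = 889·163 = 620
a_31 = 889·620 = 266
a_32 = 889·266 = 368
a_33 = 889·368 = 236
a_34 = 889·236 = 941
a_35 = 889·941 = 88
a_36 = 889·88 = 539
a_37 = 889·539 = 905
a_38 = 889·905 = 372
a_39 = 889·372 = 765
a_40 = 889·765 = 19
a_41 = 889·19 = 747
a_42 = 889·747 = 161
a_43 = 889·161 = 860
a_44 = 889·860 = 727
a_45 = 889·727 = 543
a_46 = 889·543 = 425
a_47 = 889·425 = 459
a_48 = 889·459 = 415
a_49 = 889·415 = 650
a_50 = 889·650 = 702
a_51 = 889·702 = 516
a_52 = 889·516 = 638
a_53 = 889·638 = 124
a_54 = 889·124 = 255
a_55 = 889·255 = 679
a_56 = 889·679 = 249
a_57 = 889·249 = 390
a_58 = 889·390 = 623
a_59 = 889·623 = 915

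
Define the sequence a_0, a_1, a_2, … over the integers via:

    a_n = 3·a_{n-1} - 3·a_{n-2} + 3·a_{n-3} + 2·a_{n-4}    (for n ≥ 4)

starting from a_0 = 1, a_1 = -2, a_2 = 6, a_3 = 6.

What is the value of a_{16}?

11812

a_4 = 3·6 + -3·6 + 3·-2 + 2·1 = -4
a_5 = 3·-4 + -3·6 + 3·6 + 2·-2 = -16
a_6 = 3·-16 + -3·-4 + 3·6 + 2·6 = -6
a_7 = 3·-6 + -3·-16 + 3·-4 + 2·6 = 30
a_8 = 3·30 + -3·-6 + 3·-16 + 2·-4 = 52
a_9 = 3·52 + -3·30 + 3·-6 + 2·-16 = 16
a_10 = 3·16 + -3·52 + 3·30 + 2·-6 = -30
a_11 = 3·-30 + -3·16 + 3·52 + 2·30 = 78
a_12 = 3·78 + -3·-30 + 3·16 + 2·52 = 476
a_13 = 3·476 + -3·78 + 3·-30 + 2·16 = 1136
a_14 = 3·1136 + -3·476 + 3·78 + 2·-30 = 2154
a_15 = 3·2154 + -3·1136 + 3·476 + 2·78 = 4638
a_16 = 3·4638 + -3·2154 + 3·1136 + 2·476 = 11812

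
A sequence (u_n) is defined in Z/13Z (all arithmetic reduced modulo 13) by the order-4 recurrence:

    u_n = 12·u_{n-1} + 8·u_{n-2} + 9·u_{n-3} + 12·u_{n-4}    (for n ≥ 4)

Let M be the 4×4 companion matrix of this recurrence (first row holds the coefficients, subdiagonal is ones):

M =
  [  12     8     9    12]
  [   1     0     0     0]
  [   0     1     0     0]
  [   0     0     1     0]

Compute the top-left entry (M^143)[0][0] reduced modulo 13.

0

(M^143)[0][0] is the top entry after applying M 143 times to the unit state (1, 0, 0, 0). Equivalently it is h_{146} for the auxiliary sequence (h_n) obeying the same recurrence with h_3 = 1 and h_i = 0 for 0 ≤ i < 3:
h_4 = 12·1 + 8·0 + 9·0 + 12·0 = 12
h_5 = 12·12 + 8·1 + 9·0 + 12·0 = 9
h_6 = 12·9 + 8·12 + 9·1 + 12·0 = 5
h_7 = 12·5 + 8·9 + 9·12 + 12·1 = 5
h_8 = 12·5 + 8·5 + 9·9 + 12·12 = 0
h_9 = 12·0 + 8·5 + 9·5 + 12·9 = 11
Continuing the recurrence:
  h_10 = 3;  h_11 = 2;  h_12 = 4;  h_13 = 2;  h_14 = 6;  h_15 = 5
  h_16 = 5;  h_17 = 9;  h_18 = 5;  h_19 = 3;  h_20 = 9;  h_21 = 12
  h_22 = 4;  h_23 = 1;  h_24 = 0;  h_25 = 6;  h_26 = 12;  h_27 = 9
  h_28 = 11;  h_29 = 7;  h_30 = 7;  h_31 = 9;  h_32 = 8;  h_33 = 3
  h_34 = 5;  h_35 = 4;  h_36 = 3;  h_37 = 6;  h_38 = 10;  h_39 = 9
  h_40 = 5;  h_41 = 8;  h_42 = 12;  h_43 = 10;  h_44 = 10;  h_45 = 1
  h_46 = 1;  h_47 = 9;  h_48 = 11;  h_49 = 4;  h_50 = 8;  h_51 = 10
  h_52 = 1;  h_53 = 4;  h_54 = 8;  h_55 = 10;  h_56 = 11;  h_57 = 7
  h_58 = 7;  h_59 = 8;  h_60 = 9;  h_61 = 7;  h_62 = 0;  h_63 = 12
  h_64 = 3;  h_65 = 8;  h_66 = 7;  h_67 = 7;  h_68 = 1;  h_69 = 6
  h_70 = 6;  h_71 = 5;  h_72 = 5;  h_73 = 5;  h_74 = 9;  h_75 = 6
  h_76 = 2;  h_77 = 5;  h_78 = 4;  h_79 = 9;  h_80 = 1;  h_81 = 11
  h_82 = 9;  h_83 = 1;  h_84 = 0;  h_85 = 0;  h_86 = 0;  h_87 = 12
  h_88 = 1;  h_89 = 4;  h_90 = 8;  h_91 = 8;  h_92 = 0;  h_93 = 2
  h_94 = 10;  h_95 = 11;  h_96 = 9;  h_97 = 11;  h_98 = 7;  h_99 = 8
  h_100 = 8;  h_101 = 4;  h_102 = 8;  h_103 = 10;  h_104 = 4;  h_105 = 1
  h_106 = 9;  h_107 = 12;  h_108 = 0;  h_109 = 7;  h_110 = 1;  h_111 = 4
  h_112 = 2;  h_113 = 6;  h_114 = 6;  h_115 = 4;  h_116 = 5;  h_117 = 10
  h_118 = 8;  h_119 = 9;  h_120 = 10;  h_121 = 7;  h_122 = 3;  h_123 = 4
  h_124 = 8;  h_125 = 5;  h_126 = 1;  h_127 = 3;  h_128 = 3;  h_129 = 12
  h_130 = 12;  h_131 = 4;  h_132 = 2;  h_133 = 9;  h_134 = 5;  h_135 = 3
  h_136 = 12;  h_137 = 9;  h_138 = 5;  h_139 = 3;  h_140 = 2;  h_141 = 6
  h_142 = 6;  h_143 = 5;  h_144 = 4
h_145 = 12·4 + 8·5 + 9·6 + 12·6 = 6
h_146 = 12·6 + 8·4 + 9·5 + 12·6 = 0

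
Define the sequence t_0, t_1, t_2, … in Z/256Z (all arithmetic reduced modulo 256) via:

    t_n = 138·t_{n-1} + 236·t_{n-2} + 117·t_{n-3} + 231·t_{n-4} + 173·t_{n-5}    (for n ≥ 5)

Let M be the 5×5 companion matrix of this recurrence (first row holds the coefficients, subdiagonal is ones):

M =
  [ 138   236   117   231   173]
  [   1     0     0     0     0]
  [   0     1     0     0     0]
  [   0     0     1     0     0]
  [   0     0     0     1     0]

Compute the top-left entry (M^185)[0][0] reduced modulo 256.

9

(M^185)[0][0] is the top entry after applying M 185 times to the unit state (1, 0, 0, 0, 0). Equivalently it is h_{189} for the auxiliary sequence (h_n) obeying the same recurrence with h_4 = 1 and h_i = 0 for 0 ≤ i < 4:
h_5 = 138·1 + 236·0 + 117·0 + 231·0 + 173·0 = 138
h_6 = 138·138 + 236·1 + 117·0 + 231·0 + 173·0 = 80
h_7 = 138·80 + 236·138 + 117·1 + 231·0 + 173·0 = 205
h_8 = 138·205 + 236·80 + 117·138 + 231·1 + 173·0 = 59
h_9 = 138·59 + 236·205 + 117·80 + 231·138 + 173·1 = 141
h_10 = 138·141 + 236·59 + 117·205 + 231·80 + 173·138 = 137
Continuing the recurrence:
  h_11 = 216;  h_12 = 243;  h_13 = 213;  h_14 = 118;  h_15 = 132;  h_16 = 134
  h_17 = 68;  h_18 = 239;  h_19 = 158;  h_20 = 178;  h_21 = 193;  h_22 = 245
  h_23 = 109;  h_24 = 55;  h_25 = 140;  h_26 = 125;  h_27 = 129;  h_28 = 12
  h_29 = 4;  h_30 = 148;  h_31 = 212;  h_32 = 141;  h_33 = 206;  h_34 = 44
  h_35 = 97;  h_36 = 127;  h_37 = 41;  h_38 = 109;  h_39 = 220;  h_40 = 247
  h_41 = 153;  h_42 = 202;  h_43 = 0;  h_44 = 178;  h_45 = 64;  h_46 = 67
  h_47 = 250;  h_48 = 102;  h_49 = 29;  h_50 = 161;  h_51 = 1;  h_52 = 51
  h_53 = 24;  h_54 = 73;  h_55 = 125;  h_56 = 88;  h_57 = 40;  h_58 = 232
  h_59 = 72;  h_60 = 217;  h_61 = 242;  h_62 = 200;  h_63 = 213;  h_64 = 67
  h_65 = 229;  h_66 = 145;  h_67 = 64;  h_68 = 59;  h_69 = 253;  h_70 = 158
  h_71 = 28;  h_72 = 222;  h_73 = 220;  h_74 = 151;  h_75 = 182;  h_76 = 26
  h_77 = 89;  h_78 = 13;  h_79 = 53;  h_80 = 175;  h_81 = 4;  h_82 = 149
  h_83 = 153;  h_84 = 100;  h_85 = 236;  h_86 = 124;  h_87 = 220;  h_88 = 101
  h_89 = 118;  h_90 = 164;  h_91 = 169;  h_92 = 7;  h_93 = 65;  h_94 = 117
  h_95 = 132;  h_96 = 63;  h_97 = 129;  h_98 = 114;  h_99 = 88;  h_100 = 138
  h_101 = 152;  h_102 = 107;  h_103 = 82;  h_104 = 78;  h_105 = 245;  h_106 = 185
  h_107 = 137;  h_108 = 43;  h_109 = 208;  h_110 = 225;  h_111 = 85;  h_112 = 176
  h_113 = 208;  h_114 = 208;  h_115 = 16;  h_116 = 177;  h_117 = 218;  h_118 = 64
  h_119 = 93;  h_120 = 75;  h_121 = 189;  h_122 = 153;  h_123 = 40;  h_124 = 131
  h_125 = 165;  h_126 = 198;  h_127 = 52;  h_128 = 54;  h_129 = 244;  h_130 = 63
  h_131 = 78;  h_132 = 130;  h_133 = 113;  h_134 = 37;  h_135 = 125;  h_136 = 39
  h_137 = 252;  h_138 = 173;  h_139 = 49;  h_140 = 188;  h_141 = 84;  h_142 = 100
  h_143 = 100;  h_144 = 61;  h_145 = 158;  h_146 = 28;  h_147 = 113;  h_148 = 143
  h_149 = 217;  h_150 = 125;  h_151 = 172;  h_152 = 135;  h_153 = 233;  h_154 = 26
  h_155 = 48;  h_156 = 98;  h_157 = 112;  h_158 = 147;  h_159 = 42;  h_160 = 54
  h_161 = 77;  h_162 = 209;  h_163 = 145;  h_164 = 35;  h_165 = 8;  h_166 = 121
  h_167 = 173;  h_168 = 8;  h_169 = 248;  h_170 = 184;  h_171 = 88;  h_172 = 137
  h_173 = 66;  h_174 = 184;  h_175 = 101;  h_176 = 83;  h_177 = 21;  h_178 = 161
  h_179 = 144;  h_180 = 203;  h_181 = 205;  h_182 = 238;  h_183 = 204;  h_184 = 142
  h_185 = 140;  h_186 = 231;  h_187 = 102
h_188 = 138·102 + 236·231 + 117·140 + 231·142 + 173·204 = 234
h_189 = 138·234 + 236·102 + 117·231 + 231·140 + 173·142 = 9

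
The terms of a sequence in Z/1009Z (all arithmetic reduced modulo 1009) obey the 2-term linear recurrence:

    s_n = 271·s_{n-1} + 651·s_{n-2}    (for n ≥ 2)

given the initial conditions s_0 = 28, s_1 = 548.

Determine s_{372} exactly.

s_2 = 271·548 + 651·28 = 251
s_3 = 271·251 + 651·548 = 989
s_4 = 271·989 + 651·251 = 577
s_5 = 271·577 + 651·989 = 69
s_6 = 271·69 + 651·577 = 816
s_7 = 271·816 + 651·69 = 688
Continuing the recurrence:
  s_8 = 265;  s_9 = 68;  s_10 = 242;  s_11 = 878;  s_12 = 961;  s_13 = 593
  s_14 = 303;  s_15 = 989;  s_16 = 123;  s_17 = 133;  s_18 = 81;  s_19 = 571
  s_20 = 627;  s_21 = 814;  s_22 = 164;  s_23 = 237;  s_24 = 470;  s_25 = 146
  s_26 = 458;  s_27 = 211;  s_28 = 171;  s_29 = 64;  s_30 = 522;  s_31 = 497
  s_32 = 279;  s_33 = 601;  s_34 = 431;  s_35 = 525;  s_36 = 85;  s_37 = 561
  s_38 = 521;  s_39 = 893;  s_40 = 999;  s_41 = 476;  s_42 = 397;  s_43 = 746
  s_44 = 509;  s_45 = 23;  s_46 = 586;  s_47 = 231;  s_48 = 127;  s_49 = 151
  s_50 = 500;  s_51 = 722;  s_52 = 518;  s_53 = 964;  s_54 = 125;  s_55 = 544
  s_56 = 765;  s_57 = 455;  s_58 = 785;  s_59 = 404;  s_60 = 993;  s_61 = 364
  s_62 = 445;  s_63 = 373;  s_64 = 295;  s_65 = 897;  s_66 = 253;  s_67 = 696
  s_68 = 169;  s_69 = 449;  s_70 = 637;  s_71 = 786;  s_72 = 95;  s_73 = 643
  s_74 = 1001;  s_75 = 717;  s_76 = 416;  s_77 = 337;  s_78 = 921;  s_79 = 802
  s_80 = 632;  s_81 = 191;  s_82 = 62;  s_83 = 892;  s_84 = 583;  s_85 = 97
  s_86 = 202;  s_87 = 845;  s_88 = 284;  s_89 = 470;  s_90 = 473;  s_91 = 283
  s_92 = 187;  s_93 = 822;  s_94 = 430;  s_95 = 847;  s_96 = 931;  s_97 = 534
  s_98 = 99;  s_99 = 124;  s_100 = 180;  s_101 = 352;  s_102 = 682;  s_103 = 284
  s_104 = 302;  s_105 = 350;  s_106 = 860;  s_107 = 806;  s_108 = 347;  s_109 = 226
  s_110 = 587;  s_111 = 476;  s_112 = 579;  s_113 = 627;  s_114 = 977;  s_115 = 950
  s_116 = 512;  s_117 = 452;  s_118 = 745;  s_119 = 728;  s_120 = 199;  s_121 = 150
  s_122 = 687;  s_123 = 298;  s_124 = 288;  s_125 = 625;  s_126 = 686;  s_127 = 498
  s_128 = 360;  s_129 = 1005;  s_130 = 197;  s_131 = 333;  s_132 = 546;  s_133 = 500
  s_134 = 572;  s_135 = 228;  s_136 = 290;  s_137 = 1002;  s_138 = 228;  s_139 = 727
  s_140 = 367;  s_141 = 631;  s_142 = 264;  s_143 = 23;  s_144 = 513;  s_145 = 628
  s_146 = 660;  s_147 = 450;  s_148 = 696;  s_149 = 273;  s_150 = 381;  s_151 = 472
  s_152 = 595;  s_153 = 341;  s_154 = 481;  s_155 = 201;  s_156 = 326;  s_157 = 244
  s_158 = 875;  s_159 = 441;  s_160 = 998;  s_161 = 581;  s_162 = 958;  s_163 = 161
  s_164 = 340;  s_165 = 196;  s_166 = 8;  s_167 = 612;  s_168 = 539;  s_169 = 630
  s_170 = 975;  s_171 = 343;  s_172 = 189;  s_173 = 64;  s_174 = 132;  s_175 = 752
  s_176 = 141;  s_177 = 56;  s_178 = 13;  s_179 = 628;  s_180 = 58;  s_181 = 766
  s_182 = 157;  s_183 = 389;  s_184 = 781;  s_185 = 750;  s_186 = 336;  s_187 = 140
  s_188 = 390;  s_189 = 75;  s_190 = 776;  s_191 = 817;  s_192 = 103;  s_193 = 794
  s_194 = 716;  s_195 = 594;  s_196 = 501;  s_197 = 812;  s_198 = 334;  s_199 = 609
  s_200 = 62;  s_201 = 580;  s_202 = 787;  s_203 = 592;  s_204 = 775;  s_205 = 107
  s_206 = 770;  s_207 = 852;  s_208 = 637;  s_209 = 799;  s_210 = 591;  s_211 = 244
  s_212 = 851;  s_213 = 1000;  s_214 = 648;  s_215 = 237;  s_216 = 746;  s_217 = 276
  s_218 = 447;  s_219 = 131;  s_220 = 591;  s_221 = 255;  s_222 = 805;  s_223 = 740
  s_224 = 133;  s_225 = 166;  s_226 = 399;  s_227 = 269;  s_228 = 687;  s_229 = 74
  s_230 = 124;  s_231 = 49;  s_232 = 166;  s_233 = 201;  s_234 = 88;  s_235 = 322
  s_236 = 263;  s_237 = 393;  s_238 = 241;  s_239 = 292;  s_240 = 926;  s_241 = 105
  s_242 = 656;  s_243 = 944;  s_244 = 796;  s_245 = 862;  s_246 = 93;  s_247 = 136
  s_248 = 535;  s_249 = 442;  s_250 = 900;  s_251 = 908;  s_252 = 552;  s_253 = 94
  s_254 = 397;  s_255 = 278;  s_256 = 815;  s_257 = 261;  s_258 = 941;  s_259 = 133
  s_260 = 856;  s_261 = 724;  s_262 = 746;  s_263 = 487;  s_264 = 115;  s_265 = 97
  s_266 = 252;  s_267 = 269;  s_268 = 845;  s_269 = 514;  s_270 = 242;  s_271 = 632
  s_272 = 889;  s_273 = 537;  s_274 = 813;  s_275 = 834;  s_276 = 545;  s_277 = 473
  s_278 = 676;  s_279 = 745;  s_280 = 247;  s_281 = 9;  s_282 = 787;  s_283 = 183
  s_284 = 926;  s_285 = 785;  s_286 = 289;  s_287 = 98;  s_288 = 789;  s_289 = 142
  s_290 = 198;  s_291 = 804;  s_292 = 695;  s_293 = 404;  s_294 = 925;  s_295 = 98
  s_296 = 126;  s_297 = 71;  s_298 = 367;  s_299 = 382;  s_300 = 388;  s_301 = 680
  s_302 = 980;  s_303 = 951;  s_304 = 718;  s_305 = 425;  s_306 = 400;  s_307 = 646
  s_308 = 587;  s_309 = 457;  s_310 = 475;  s_311 = 434;  s_312 = 32;  s_313 = 614
  s_314 = 561;  s_315 = 831;  s_316 = 147;  s_317 = 643;  s_318 = 547;  s_319 = 781
  s_320 = 690;  s_321 = 220;  s_322 = 274;  s_323 = 539;  s_324 = 554;  s_325 = 559
  s_326 = 580;  s_327 = 445;  s_328 = 738;  s_329 = 328;  s_330 = 250;  s_331 = 776
  s_332 = 725;  s_333 = 396;  s_334 = 125;  s_335 = 70;  s_336 = 454;  s_337 = 101
  s_338 = 45;  s_339 = 253;  s_340 = 994;  s_341 = 207;  s_342 = 927;  s_343 = 536
  s_344 = 55;  s_345 = 601;  s_346 = 912;  s_347 = 715;  s_348 = 457;  s_349 = 56
  s_350 = 902;  s_351 = 396;  s_352 = 326;  s_353 = 55;  s_354 = 106;  s_355 = 964
  s_356 = 307;  s_357 = 425;  s_358 = 224;  s_359 = 373;  s_360 = 711;  s_361 = 625
  s_362 = 602;  s_363 = 941;  s_364 = 144;  s_365 = 810;  s_366 = 464;  s_367 = 231
  s_368 = 416;  s_369 = 777;  s_370 = 90
s_371 = 271·90 + 651·777 = 492
s_372 = 271·492 + 651·90 = 212

212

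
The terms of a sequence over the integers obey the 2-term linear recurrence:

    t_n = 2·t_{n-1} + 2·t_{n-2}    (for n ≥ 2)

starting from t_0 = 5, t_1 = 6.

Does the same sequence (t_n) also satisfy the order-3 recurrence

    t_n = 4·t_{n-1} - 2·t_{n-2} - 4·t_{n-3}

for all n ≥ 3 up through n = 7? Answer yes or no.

Terms t_0..t_7: 5, 6, 22, 56, 156, 424, 1160, 3168
n=3: candidate gives 56, actual t_3 = 56 ✓
n=4: candidate gives 156, actual t_4 = 156 ✓
n=5: candidate gives 424, actual t_5 = 424 ✓
n=6: candidate gives 1160, actual t_6 = 1160 ✓
n=7: candidate gives 3168, actual t_7 = 3168 ✓

yes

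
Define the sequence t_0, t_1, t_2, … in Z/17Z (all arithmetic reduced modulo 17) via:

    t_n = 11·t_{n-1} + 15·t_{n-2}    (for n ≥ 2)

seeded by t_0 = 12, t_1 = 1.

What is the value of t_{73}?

16

t_2 = 11·1 + 15·12 = 4
t_3 = 11·4 + 15·1 = 8
t_4 = 11·8 + 15·4 = 12
t_5 = 11·12 + 15·8 = 14
t_6 = 11·14 + 15·12 = 11
t_7 = 11·11 + 15·14 = 8
t_8 = 11·8 + 15·11 = 15
t_9 = 11·15 + 15·8 = 13
t_10 = 11·13 + 15·15 = 11
t_11 = 11·11 + 15·13 = 10
t_12 = 11·10 + 15·11 = 3
t_13 = 11·3 + 15·10 = 13
t_14 = 11·13 + 15·3 = 1
t_15 = 11·1 + 15·13 = 2
t_16 = 11·2 + 15·1 = 3
t_17 = 11·3 + 15·2 = 12
t_18 = 11·12 + 15·3 = 7
t_19 = 11·7 + 15·12 = 2
t_20 = 11·2 + 15·7 = 8
t_21 = 11·8 + 15·2 = 16
t_22 = 11·16 + 15·8 = 7
t_23 = 11·7 + 15·16 = 11
t_24 = 11·11 + 15·7 = 5
t_25 = 11·5 + 15·11 = 16
t_26 = 11·16 + 15·5 = 13
t_27 = 11·13 + 15·16 = 9
t_28 = 11·9 + 15·13 = 5
t_29 = 11·5 + 15·9 = 3
t_30 = 11·3 + 15·5 = 6
t_31 = 11·6 + 15·3 = 9
t_32 = 11·9 + 15·6 = 2
t_33 = 11·2 + 15·9 = 4
t_34 = 11·4 + 15·2 = 6
t_35 = 11·6 + 15·4 = 7
t_36 = 11·7 + 15·6 = 14
t_37 = 11·14 + 15·7 = 4
t_38 = 11·4 + 15·14 = 16
t_39 = 11·16 + 15·4 = 15
t_40 = 11·15 + 15·16 = 14
t_41 = 11·14 + 15·15 = 5
t_42 = 11·5 + 15·14 = 10
t_43 = 11·10 + 15·5 = 15
t_44 = 11·15 + 15·10 = 9
t_45 = 11·9 + 15·15 = 1
t_46 = 11·1 + 15·9 = 10
t_47 = 11·10 + 15·1 = 6
t_48 = 11·6 + 15·10 = 12
t_49 = 11·12 + 15·6 = 1
t_50 = 11·1 + 15·12 = 4
t_51 = 11·4 + 15·1 = 8
t_52 = 11·8 + 15·4 = 12
t_53 = 11·12 + 15·8 = 14
t_54 = 11·14 + 15·12 = 11
t_55 = 11·11 + 15·14 = 8
t_56 = 11·8 + 15·11 = 15
t_57 = 11·15 + 15·8 = 13
t_58 = 11·13 + 15·15 = 11
t_59 = 11·11 + 15·13 = 10
t_60 = 11·10 + 15·11 = 3
t_61 = 11·3 + 15·10 = 13
t_62 = 11·13 + 15·3 = 1
t_63 = 11·1 + 15·13 = 2
t_64 = 11·2 + 15·1 = 3
t_65 = 11·3 + 15·2 = 12
t_66 = 11·12 + 15·3 = 7
t_67 = 11·7 + 15·12 = 2
t_68 = 11·2 + 15·7 = 8
t_69 = 11·8 + 15·2 = 16
t_70 = 11·16 + 15·8 = 7
t_71 = 11·7 + 15·16 = 11
t_72 = 11·11 + 15·7 = 5
t_73 = 11·5 + 15·11 = 16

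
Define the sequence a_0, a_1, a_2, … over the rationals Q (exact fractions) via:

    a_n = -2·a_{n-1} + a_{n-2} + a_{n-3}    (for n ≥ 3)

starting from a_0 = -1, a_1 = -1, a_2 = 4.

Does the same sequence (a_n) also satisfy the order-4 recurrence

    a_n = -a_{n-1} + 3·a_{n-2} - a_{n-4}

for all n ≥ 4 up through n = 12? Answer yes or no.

yes

Terms a_0..a_12: -1, -1, 4, -10, 23, -52, 117, -263, 591, -1328, 2984, -6705, 15066
n=4: candidate gives 23, actual a_4 = 23 ✓
n=5: candidate gives -52, actual a_5 = -52 ✓
n=6: candidate gives 117, actual a_6 = 117 ✓
n=7: candidate gives -263, actual a_7 = -263 ✓
n=8: candidate gives 591, actual a_8 = 591 ✓
n=9: candidate gives -1328, actual a_9 = -1328 ✓
n=10: candidate gives 2984, actual a_10 = 2984 ✓
n=11: candidate gives -6705, actual a_11 = -6705 ✓
n=12: candidate gives 15066, actual a_12 = 15066 ✓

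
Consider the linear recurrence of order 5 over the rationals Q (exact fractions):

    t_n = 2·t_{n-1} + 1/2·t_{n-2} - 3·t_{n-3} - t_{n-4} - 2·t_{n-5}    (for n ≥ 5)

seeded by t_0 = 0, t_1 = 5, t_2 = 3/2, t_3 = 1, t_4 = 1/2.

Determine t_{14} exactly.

404319/64

t_5 = 2·1/2 + 1/2·1 + -3·3/2 + -1·5 + -2·0 = -8
t_6 = 2·-8 + 1/2·1/2 + -3·1 + -1·3/2 + -2·5 = -121/4
t_7 = 2·-121/4 + 1/2·-8 + -3·1/2 + -1·1 + -2·3/2 = -70
t_8 = 2·-70 + 1/2·-121/4 + -3·-8 + -1·1/2 + -2·1 = -1069/8
t_9 = 2·-1069/8 + 1/2·-70 + -3·-121/4 + -1·-8 + -2·1/2 = -409/2
t_10 = 2·-409/2 + 1/2·-1069/8 + -3·-70 + -1·-121/4 + -2·-8 = -3513/16
t_11 = 2·-3513/16 + 1/2·-409/2 + -3·-1069/8 + -1·-70 + -2·-121/4 = -10
t_12 = 2·-10 + 1/2·-3513/16 + -3·-409/2 + -1·-1069/8 + -2·-70 = 24235/32
t_13 = 2·24235/32 + 1/2·-10 + -3·-3513/16 + -1·-409/2 + -2·-1069/8 = 21121/8
t_14 = 2·21121/8 + 1/2·24235/32 + -3·-10 + -1·-3513/16 + -2·-409/2 = 404319/64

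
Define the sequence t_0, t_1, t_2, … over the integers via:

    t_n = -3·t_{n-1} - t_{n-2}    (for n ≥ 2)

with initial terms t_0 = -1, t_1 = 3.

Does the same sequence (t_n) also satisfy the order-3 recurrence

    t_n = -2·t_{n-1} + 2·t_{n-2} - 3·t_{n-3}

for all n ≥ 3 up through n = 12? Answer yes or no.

Terms t_0..t_12: -1, 3, -8, 21, -55, 144, -377, 987, -2584, 6765, -17711, 46368, -121393
n=3: candidate gives 25, actual t_3 = 21 ✗

no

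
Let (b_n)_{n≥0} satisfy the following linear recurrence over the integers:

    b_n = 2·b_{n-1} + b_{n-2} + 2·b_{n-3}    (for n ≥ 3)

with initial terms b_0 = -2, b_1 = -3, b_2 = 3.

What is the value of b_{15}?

b_3 = 2·3 + 1·-3 + 2·-2 = -1
b_4 = 2·-1 + 1·3 + 2·-3 = -5
b_5 = 2·-5 + 1·-1 + 2·3 = -5
b_6 = 2·-5 + 1·-5 + 2·-1 = -17
b_7 = 2·-17 + 1·-5 + 2·-5 = -49
b_8 = 2·-49 + 1·-17 + 2·-5 = -125
b_9 = 2·-125 + 1·-49 + 2·-17 = -333
b_10 = 2·-333 + 1·-125 + 2·-49 = -889
b_11 = 2·-889 + 1·-333 + 2·-125 = -2361
b_12 = 2·-2361 + 1·-889 + 2·-333 = -6277
b_13 = 2·-6277 + 1·-2361 + 2·-889 = -16693
b_14 = 2·-16693 + 1·-6277 + 2·-2361 = -44385
b_15 = 2·-44385 + 1·-16693 + 2·-6277 = -118017

-118017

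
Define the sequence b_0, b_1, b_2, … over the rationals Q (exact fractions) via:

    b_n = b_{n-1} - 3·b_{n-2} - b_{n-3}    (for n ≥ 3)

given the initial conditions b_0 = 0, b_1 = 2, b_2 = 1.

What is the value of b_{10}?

-19

b_3 = 1·1 + -3·2 + -1·0 = -5
b_4 = 1·-5 + -3·1 + -1·2 = -10
b_5 = 1·-10 + -3·-5 + -1·1 = 4
b_6 = 1·4 + -3·-10 + -1·-5 = 39
b_7 = 1·39 + -3·4 + -1·-10 = 37
b_8 = 1·37 + -3·39 + -1·4 = -84
b_9 = 1·-84 + -3·37 + -1·39 = -234
b_10 = 1·-234 + -3·-84 + -1·37 = -19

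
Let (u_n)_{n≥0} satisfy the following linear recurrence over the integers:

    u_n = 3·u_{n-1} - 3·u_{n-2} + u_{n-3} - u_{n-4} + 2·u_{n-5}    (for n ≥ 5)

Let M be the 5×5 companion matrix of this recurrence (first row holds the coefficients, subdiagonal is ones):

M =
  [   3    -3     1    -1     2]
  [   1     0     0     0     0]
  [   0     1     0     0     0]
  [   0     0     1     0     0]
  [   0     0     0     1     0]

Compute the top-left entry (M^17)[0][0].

2634

(M^17)[0][0] is the top entry after applying M 17 times to the unit state (1, 0, 0, 0, 0). Equivalently it is h_{21} for the auxiliary sequence (h_n) obeying the same recurrence with h_4 = 1 and h_i = 0 for 0 ≤ i < 4:
h_5 = 3·1 + -3·0 + 1·0 + -1·0 + 2·0 = 3
h_6 = 3·3 + -3·1 + 1·0 + -1·0 + 2·0 = 6
h_7 = 3·6 + -3·3 + 1·1 + -1·0 + 2·0 = 10
h_8 = 3·10 + -3·6 + 1·3 + -1·1 + 2·0 = 14
h_9 = 3·14 + -3·10 + 1·6 + -1·3 + 2·1 = 17
h_10 = 3·17 + -3·14 + 1·10 + -1·6 + 2·3 = 19
h_11 = 3·19 + -3·17 + 1·14 + -1·10 + 2·6 = 22
h_12 = 3·22 + -3·19 + 1·17 + -1·14 + 2·10 = 32
h_13 = 3·32 + -3·22 + 1·19 + -1·17 + 2·14 = 60
h_14 = 3·60 + -3·32 + 1·22 + -1·19 + 2·17 = 121
h_15 = 3·121 + -3·60 + 1·32 + -1·22 + 2·19 = 231
h_16 = 3·231 + -3·121 + 1·60 + -1·32 + 2·22 = 402
h_17 = 3·402 + -3·231 + 1·121 + -1·60 + 2·32 = 638
h_18 = 3·638 + -3·402 + 1·231 + -1·121 + 2·60 = 938
h_19 = 3·938 + -3·638 + 1·402 + -1·231 + 2·121 = 1313
h_20 = 3·1313 + -3·938 + 1·638 + -1·402 + 2·231 = 1823
h_21 = 3·1823 + -3·1313 + 1·938 + -1·638 + 2·402 = 2634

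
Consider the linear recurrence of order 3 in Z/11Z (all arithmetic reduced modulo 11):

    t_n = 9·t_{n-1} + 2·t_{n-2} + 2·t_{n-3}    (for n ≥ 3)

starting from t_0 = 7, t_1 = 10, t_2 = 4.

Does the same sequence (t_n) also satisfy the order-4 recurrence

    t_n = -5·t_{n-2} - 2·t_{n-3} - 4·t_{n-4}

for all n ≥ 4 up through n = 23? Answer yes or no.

yes

Terms t_0..t_23: 7, 10, 4, 4, 9, 9, 8, 9, 5, 2, 2, 10, 10, 4, 10, 8, 1, 1, 5, 5, 2, 5, 4, 6
n=4: candidate gives 9, actual t_4 = 9 ✓
n=5: candidate gives 9, actual t_5 = 9 ✓
n=6: candidate gives 8, actual t_6 = 8 ✓
n=7: candidate gives 9, actual t_7 = 9 ✓
n=8: candidate gives 5, actual t_8 = 5 ✓
n=9: candidate gives 2, actual t_9 = 2 ✓
n=10: candidate gives 2, actual t_10 = 2 ✓
n=11: candidate gives 10, actual t_11 = 10 ✓
n=12: candidate gives 10, actual t_12 = 10 ✓
n=13: candidate gives 4, actual t_13 = 4 ✓
n=14: candidate gives 10, actual t_14 = 10 ✓
n=15: candidate gives 8, actual t_15 = 8 ✓
n=16: candidate gives 1, actual t_16 = 1 ✓
n=17: candidate gives 1, actual t_17 = 1 ✓
n=18: candidate gives 5, actual t_18 = 5 ✓
n=19: candidate gives 5, actual t_19 = 5 ✓
n=20: candidate gives 2, actual t_20 = 2 ✓
n=21: candidate gives 5, actual t_21 = 5 ✓
n=22: candidate gives 4, actual t_22 = 4 ✓
n=23: candidate gives 6, actual t_23 = 6 ✓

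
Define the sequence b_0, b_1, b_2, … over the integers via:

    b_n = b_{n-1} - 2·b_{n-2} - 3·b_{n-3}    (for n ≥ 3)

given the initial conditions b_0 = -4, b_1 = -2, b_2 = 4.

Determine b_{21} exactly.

b_3 = 1·4 + -2·-2 + -3·-4 = 20
b_4 = 1·20 + -2·4 + -3·-2 = 18
b_5 = 1·18 + -2·20 + -3·4 = -34
b_6 = 1·-34 + -2·18 + -3·20 = -130
b_7 = 1·-130 + -2·-34 + -3·18 = -116
b_8 = 1·-116 + -2·-130 + -3·-34 = 246
b_9 = 1·246 + -2·-116 + -3·-130 = 868
b_10 = 1·868 + -2·246 + -3·-116 = 724
b_11 = 1·724 + -2·868 + -3·246 = -1750
b_12 = 1·-1750 + -2·724 + -3·868 = -5802
b_13 = 1·-5802 + -2·-1750 + -3·724 = -4474
b_14 = 1·-4474 + -2·-5802 + -3·-1750 = 12380
b_15 = 1·12380 + -2·-4474 + -3·-5802 = 38734
b_16 = 1·38734 + -2·12380 + -3·-4474 = 27396
b_17 = 1·27396 + -2·38734 + -3·12380 = -87212
b_18 = 1·-87212 + -2·27396 + -3·38734 = -258206
b_19 = 1·-258206 + -2·-87212 + -3·27396 = -165970
b_20 = 1·-165970 + -2·-258206 + -3·-87212 = 612078
b_21 = 1·612078 + -2·-165970 + -3·-258206 = 1718636

1718636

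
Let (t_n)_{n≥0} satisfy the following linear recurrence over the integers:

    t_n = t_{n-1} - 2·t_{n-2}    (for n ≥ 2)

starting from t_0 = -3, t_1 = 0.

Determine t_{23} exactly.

9246

t_2 = 1·0 + -2·-3 = 6
t_3 = 1·6 + -2·0 = 6
t_4 = 1·6 + -2·6 = -6
t_5 = 1·-6 + -2·6 = -18
t_6 = 1·-18 + -2·-6 = -6
t_7 = 1·-6 + -2·-18 = 30
t_8 = 1·30 + -2·-6 = 42
t_9 = 1·42 + -2·30 = -18
t_10 = 1·-18 + -2·42 = -102
t_11 = 1·-102 + -2·-18 = -66
t_12 = 1·-66 + -2·-102 = 138
t_13 = 1·138 + -2·-66 = 270
t_14 = 1·270 + -2·138 = -6
t_15 = 1·-6 + -2·270 = -546
t_16 = 1·-546 + -2·-6 = -534
t_17 = 1·-534 + -2·-546 = 558
t_18 = 1·558 + -2·-534 = 1626
t_19 = 1·1626 + -2·558 = 510
t_20 = 1·510 + -2·1626 = -2742
t_21 = 1·-2742 + -2·510 = -3762
t_22 = 1·-3762 + -2·-2742 = 1722
t_23 = 1·1722 + -2·-3762 = 9246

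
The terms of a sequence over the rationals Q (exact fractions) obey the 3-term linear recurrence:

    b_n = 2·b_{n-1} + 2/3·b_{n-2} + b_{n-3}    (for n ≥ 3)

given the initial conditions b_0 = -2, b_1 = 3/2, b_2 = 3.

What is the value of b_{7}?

3547/18

b_3 = 2·3 + 2/3·3/2 + 1·-2 = 5
b_4 = 2·5 + 2/3·3 + 1·3/2 = 27/2
b_5 = 2·27/2 + 2/3·5 + 1·3 = 100/3
b_6 = 2·100/3 + 2/3·27/2 + 1·5 = 242/3
b_7 = 2·242/3 + 2/3·100/3 + 1·27/2 = 3547/18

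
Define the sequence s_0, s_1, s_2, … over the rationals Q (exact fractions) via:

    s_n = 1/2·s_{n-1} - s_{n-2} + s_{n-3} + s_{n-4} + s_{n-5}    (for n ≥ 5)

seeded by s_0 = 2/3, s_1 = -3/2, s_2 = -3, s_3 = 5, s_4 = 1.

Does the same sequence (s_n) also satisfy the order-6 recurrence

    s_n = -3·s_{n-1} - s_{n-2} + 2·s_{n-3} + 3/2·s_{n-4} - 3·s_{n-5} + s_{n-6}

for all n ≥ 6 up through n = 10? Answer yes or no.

Terms s_0..s_10: 2/3, -3/2, -3, 5, 1, -25/3, -14/3, 9, 41/6, -211/12, -157/8
n=6: candidate gives 104/3, actual s_6 = -14/3 ✗

no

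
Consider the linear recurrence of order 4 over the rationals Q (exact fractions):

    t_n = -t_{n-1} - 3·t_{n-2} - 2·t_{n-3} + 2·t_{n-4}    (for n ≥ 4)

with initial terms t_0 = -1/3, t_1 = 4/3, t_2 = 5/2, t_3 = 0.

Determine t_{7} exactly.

t_4 = -1·0 + -3·5/2 + -2·4/3 + 2·-1/3 = -65/6
t_5 = -1·-65/6 + -3·0 + -2·5/2 + 2·4/3 = 17/2
t_6 = -1·17/2 + -3·-65/6 + -2·0 + 2·5/2 = 29
t_7 = -1·29 + -3·17/2 + -2·-65/6 + 2·0 = -197/6

-197/6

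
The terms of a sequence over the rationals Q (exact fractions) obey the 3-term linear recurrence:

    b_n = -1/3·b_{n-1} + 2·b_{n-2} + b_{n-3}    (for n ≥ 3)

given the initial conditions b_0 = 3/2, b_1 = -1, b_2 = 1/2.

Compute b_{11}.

-119108/19683

b_3 = -1/3·1/2 + 2·-1 + 1·3/2 = -2/3
b_4 = -1/3·-2/3 + 2·1/2 + 1·-1 = 2/9
b_5 = -1/3·2/9 + 2·-2/3 + 1·1/2 = -49/54
b_6 = -1/3·-49/54 + 2·2/9 + 1·-2/3 = 13/162
b_7 = -1/3·13/162 + 2·-49/54 + 1·2/9 = -787/486
b_8 = -1/3·-787/486 + 2·13/162 + 1·-49/54 = -151/729
b_9 = -1/3·-151/729 + 2·-787/486 + 1·13/162 = -13513/4374
b_10 = -1/3·-13513/4374 + 2·-151/729 + 1·-787/486 = -6586/6561
b_11 = -1/3·-6586/6561 + 2·-13513/4374 + 1·-151/729 = -119108/19683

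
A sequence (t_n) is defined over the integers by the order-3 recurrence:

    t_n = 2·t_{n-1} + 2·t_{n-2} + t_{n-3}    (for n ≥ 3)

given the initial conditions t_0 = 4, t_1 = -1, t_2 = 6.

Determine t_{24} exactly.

t_3 = 2·6 + 2·-1 + 1·4 = 14
t_4 = 2·14 + 2·6 + 1·-1 = 39
t_5 = 2·39 + 2·14 + 1·6 = 112
t_6 = 2·112 + 2·39 + 1·14 = 316
t_7 = 2·316 + 2·112 + 1·39 = 895
t_8 = 2·895 + 2·316 + 1·112 = 2534
t_9 = 2·2534 + 2·895 + 1·316 = 7174
t_10 = 2·7174 + 2·2534 + 1·895 = 20311
t_11 = 2·20311 + 2·7174 + 1·2534 = 57504
t_12 = 2·57504 + 2·20311 + 1·7174 = 162804
t_13 = 2·162804 + 2·57504 + 1·20311 = 460927
t_14 = 2·460927 + 2·162804 + 1·57504 = 1304966
t_15 = 2·1304966 + 2·460927 + 1·162804 = 3694590
t_16 = 2·3694590 + 2·1304966 + 1·460927 = 10460039
t_17 = 2·10460039 + 2·3694590 + 1·1304966 = 29614224
t_18 = 2·29614224 + 2·10460039 + 1·3694590 = 83843116
t_19 = 2·83843116 + 2·29614224 + 1·10460039 = 237374719
t_20 = 2·237374719 + 2·83843116 + 1·29614224 = 672049894
t_21 = 2·672049894 + 2·237374719 + 1·83843116 = 1902692342
t_22 = 2·1902692342 + 2·672049894 + 1·237374719 = 5386859191
t_23 = 2·5386859191 + 2·1902692342 + 1·672049894 = 15251152960
t_24 = 2·15251152960 + 2·5386859191 + 1·1902692342 = 43178716644

43178716644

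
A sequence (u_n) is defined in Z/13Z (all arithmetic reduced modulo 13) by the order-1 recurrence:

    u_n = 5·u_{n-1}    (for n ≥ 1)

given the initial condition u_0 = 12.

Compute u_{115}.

5

u_1 = 5·12 = 8
u_2 = 5·8 = 1
u_3 = 5·1 = 5
u_4 = 5·5 = 12
(u_4) = (12) = (u_0), so the sequence has period 4.
115 ≡ 3 (mod 4), hence u_115 = u_3 = 5.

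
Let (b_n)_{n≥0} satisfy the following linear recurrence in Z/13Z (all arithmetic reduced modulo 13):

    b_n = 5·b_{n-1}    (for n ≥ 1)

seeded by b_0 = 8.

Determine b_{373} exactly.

1

b_1 = 5·8 = 1
b_2 = 5·1 = 5
b_3 = 5·5 = 12
b_4 = 5·12 = 8
(b_4) = (8) = (b_0), so the sequence has period 4.
373 ≡ 1 (mod 4), hence b_373 = b_1 = 1.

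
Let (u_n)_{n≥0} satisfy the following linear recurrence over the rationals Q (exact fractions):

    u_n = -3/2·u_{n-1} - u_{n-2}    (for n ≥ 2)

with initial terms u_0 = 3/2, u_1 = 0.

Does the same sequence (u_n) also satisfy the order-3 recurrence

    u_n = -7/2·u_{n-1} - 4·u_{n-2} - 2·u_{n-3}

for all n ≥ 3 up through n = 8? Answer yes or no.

yes

Terms u_0..u_8: 3/2, 0, -3/2, 9/4, -15/8, 9/16, 33/32, -135/64, 273/128
n=3: candidate gives 9/4, actual u_3 = 9/4 ✓
n=4: candidate gives -15/8, actual u_4 = -15/8 ✓
n=5: candidate gives 9/16, actual u_5 = 9/16 ✓
n=6: candidate gives 33/32, actual u_6 = 33/32 ✓
n=7: candidate gives -135/64, actual u_7 = -135/64 ✓
n=8: candidate gives 273/128, actual u_8 = 273/128 ✓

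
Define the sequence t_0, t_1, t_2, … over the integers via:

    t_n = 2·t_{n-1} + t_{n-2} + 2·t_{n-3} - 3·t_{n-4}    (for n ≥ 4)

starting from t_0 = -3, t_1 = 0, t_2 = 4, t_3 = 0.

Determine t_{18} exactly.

t_4 = 2·0 + 1·4 + 2·0 + -3·-3 = 13
t_5 = 2·13 + 1·0 + 2·4 + -3·0 = 34
t_6 = 2·34 + 1·13 + 2·0 + -3·4 = 69
t_7 = 2·69 + 1·34 + 2·13 + -3·0 = 198
t_8 = 2·198 + 1·69 + 2·34 + -3·13 = 494
t_9 = 2·494 + 1·198 + 2·69 + -3·34 = 1222
t_10 = 2·1222 + 1·494 + 2·198 + -3·69 = 3127
t_11 = 2·3127 + 1·1222 + 2·494 + -3·198 = 7870
t_12 = 2·7870 + 1·3127 + 2·1222 + -3·494 = 19829
t_13 = 2·19829 + 1·7870 + 2·3127 + -3·1222 = 50116
t_14 = 2·50116 + 1·19829 + 2·7870 + -3·3127 = 126420
t_15 = 2·126420 + 1·50116 + 2·19829 + -3·7870 = 319004
t_16 = 2·319004 + 1·126420 + 2·50116 + -3·19829 = 805173
t_17 = 2·805173 + 1·319004 + 2·126420 + -3·50116 = 2031842
t_18 = 2·2031842 + 1·805173 + 2·319004 + -3·126420 = 5127605

5127605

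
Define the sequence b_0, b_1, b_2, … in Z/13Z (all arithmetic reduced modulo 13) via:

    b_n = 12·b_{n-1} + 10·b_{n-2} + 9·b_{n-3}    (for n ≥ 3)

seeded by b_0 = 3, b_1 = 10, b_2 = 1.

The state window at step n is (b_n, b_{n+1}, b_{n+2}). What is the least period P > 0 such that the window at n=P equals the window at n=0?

168

n=0: window = (3, 10, 1)
n=1: window = (10, 1, 9)
n=2: window = (1, 9, 0)
n=3: window = (9, 0, 8)
n=4: window = (0, 8, 8)
n=5: window = (8, 8, 7)
n=6: window = (8, 7, 2)
n=7: window = (7, 2, 10)
n=8: window = (2, 10, 8)
n=9: window = (10, 8, 6)
n=10: window = (8, 6, 8)
n=11: window = (6, 8, 7)
n=12: window = (8, 7, 10)
n=13: window = (7, 10, 2)
n=14: window = (10, 2, 5)
n=15: window = (2, 5, 1)
n=16: window = (5, 1, 2)
n=17: window = (1, 2, 1)
n=18: window = (2, 1, 2)
n=19: window = (1, 2, 0)
n=20: window = (2, 0, 3)
n=21: window = (0, 3, 2)
n=22: window = (3, 2, 2)
n=23: window = (2, 2, 6)
n=24: window = (2, 6, 6)
n=25: window = (6, 6, 7)
n=26: window = (6, 7, 3)
n=27: window = (7, 3, 4)
n=28: window = (3, 4, 11)
n=29: window = (4, 11, 4)
n=30: window = (11, 4, 12)
n=31: window = (4, 12, 10)
n=32: window = (12, 10, 3)
n=33: window = (10, 3, 10)
n=34: window = (3, 10, 6)
n=35: window = (10, 6, 4)
n=36: window = (6, 4, 3)
n=37: window = (4, 3, 0)
n=38: window = (3, 0, 1)
n=39: window = (0, 1, 0)
n=40: window = (1, 0, 10)
…
n=166: window = (7, 8, 3)
n=167: window = (8, 3, 10)
n=168: window = (3, 10, 1)
window at n=168 equals window at n=0 → period = 168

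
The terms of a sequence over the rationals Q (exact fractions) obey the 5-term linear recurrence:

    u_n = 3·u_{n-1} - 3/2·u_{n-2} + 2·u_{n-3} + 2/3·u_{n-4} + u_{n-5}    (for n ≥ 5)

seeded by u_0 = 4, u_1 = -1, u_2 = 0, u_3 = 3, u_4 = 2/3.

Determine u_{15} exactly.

13901483/192

u_5 = 3·2/3 + -3/2·3 + 2·0 + 2/3·-1 + 1·4 = 5/6
u_6 = 3·5/6 + -3/2·2/3 + 2·3 + 2/3·0 + 1·-1 = 13/2
u_7 = 3·13/2 + -3/2·5/6 + 2·2/3 + 2/3·3 + 1·0 = 259/12
u_8 = 3·259/12 + -3/2·13/2 + 2·5/6 + 2/3·2/3 + 1·3 = 541/9
u_9 = 3·541/9 + -3/2·259/12 + 2·13/2 + 2/3·5/6 + 1·2/3 = 11677/72
u_10 = 3·11677/72 + -3/2·541/9 + 2·259/12 + 2/3·13/2 + 1·5/6 = 10673/24
u_11 = 3·10673/24 + -3/2·11677/72 + 2·541/9 + 2/3·259/12 + 1·13/2 = 177403/144
u_12 = 3·177403/144 + -3/2·10673/24 + 2·11677/72 + 2/3·541/9 + 1·259/12 = 92201/27
u_13 = 3·92201/27 + -3/2·177403/144 + 2·10673/24 + 2/3·11677/72 + 1·541/9 = 8168477/864
u_14 = 3·8168477/864 + -3/2·92201/27 + 2·177403/144 + 2/3·10673/24 + 1·11677/72 = 2511655/96
u_15 = 3·2511655/96 + -3/2·8168477/864 + 2·92201/27 + 2/3·177403/144 + 1·10673/24 = 13901483/192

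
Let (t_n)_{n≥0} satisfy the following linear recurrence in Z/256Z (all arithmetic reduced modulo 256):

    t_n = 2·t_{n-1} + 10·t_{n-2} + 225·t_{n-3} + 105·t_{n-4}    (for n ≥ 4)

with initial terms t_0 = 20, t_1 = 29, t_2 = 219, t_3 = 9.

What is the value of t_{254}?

t_4 = 2·9 + 10·219 + 225·29 + 105·20 = 81
t_5 = 2·81 + 10·9 + 225·219 + 105·29 = 92
t_6 = 2·92 + 10·81 + 225·9 + 105·219 = 158
t_7 = 2·158 + 10·92 + 225·81 + 105·9 = 182
t_8 = 2·182 + 10·158 + 225·92 + 105·81 = 173
t_9 = 2·173 + 10·182 + 225·158 + 105·92 = 16
Continuing the recurrence:
  t_10 = 166;  t_11 = 159;  t_12 = 191;  t_13 = 42;  t_14 = 159;  t_15 = 248
  t_16 = 103;  t_17 = 119;  t_18 = 35;  t_19 = 43;  t_20 = 138;  t_21 = 84
  t_22 = 50;  t_23 = 153;  t_24 = 148;  t_25 = 136;  t_26 = 211;  t_27 = 203
  t_28 = 16;  t_29 = 73;  t_30 = 40;  t_31 = 125;  t_32 = 67;  t_33 = 129
  t_34 = 229;  t_35 = 252;  t_36 = 198;  t_37 = 146;  t_38 = 73;  t_39 = 168
  t_40 = 178;  t_41 = 255;  t_42 = 139;  t_43 = 102;  t_44 = 91;  t_45 = 116
  t_46 = 31;  t_47 = 151;  t_48 = 171;  t_49 = 15;  t_50 = 58;  t_51 = 68
  t_52 = 30;  t_53 = 5;  t_54 = 196;  t_55 = 252;  t_56 = 83;  t_57 = 207
  t_58 = 188;  t_59 = 221;  t_60 = 12;  t_61 = 221;  t_62 = 139;  t_63 = 233
  t_64 = 105;  t_65 = 188;  t_66 = 94;  t_67 = 238;  t_68 = 213;  t_69 = 176
  t_70 = 110;  t_71 = 143;  t_72 = 119;  t_73 = 98;  t_74 = 55;  t_75 = 128
  t_76 = 23;  t_77 = 183;  t_78 = 99;  t_79 = 163;  t_80 = 106;  t_81 = 68
  t_82 = 138;  t_83 = 193;  t_84 = 36;  t_85 = 0;  t_86 = 163;  t_87 = 19
  t_88 = 72;  t_89 = 145;  t_90 = 128;  t_91 = 189;  t_92 = 115;  t_93 = 65
  t_94 = 157;  t_95 = 92;  t_96 = 38;  t_97 = 138;  t_98 = 209;  t_99 = 40
  t_100 = 90;  t_101 = 143;  t_102 = 131;  t_103 = 30;  t_104 = 243;  t_105 = 220
  t_106 = 79;  t_107 = 23;  t_108 = 75;  t_109 = 39;  t_110 = 218;  t_111 = 148
  t_112 = 182;  t_113 = 205;  t_114 = 52;  t_115 = 20;  t_116 = 3;  t_117 = 151
  t_118 = 52;  t_119 = 37;  t_120 = 68;  t_121 = 157;  t_122 = 187;  t_123 = 137
  t_124 = 65;  t_125 = 156;  t_126 = 222;  t_127 = 38;  t_128 = 189;  t_129 = 16
  t_130 = 246;  t_131 = 63;  t_132 = 175;  t_133 = 154;  t_134 = 79;  t_135 = 72
  t_136 = 199;  t_137 = 247;  t_138 = 99;  t_139 = 219;  t_140 = 74;  t_141 = 116
  t_142 = 226;  t_143 = 41;  t_144 = 116;  t_145 = 184;  t_146 = 179;  t_147 = 91
  t_148 = 0;  t_149 = 89;  t_150 = 24;  t_151 = 253;  t_152 = 35;  t_153 = 193
  t_154 = 21;  t_155 = 60;  t_156 = 70;  t_157 = 130;  t_158 = 25;  t_159 = 104
  t_160 = 194;  t_161 = 223;  t_162 = 251;  t_163 = 214;  t_164 = 11;  t_165 = 132
  t_166 = 127;  t_167 = 151;  t_168 = 171;  t_169 = 255;  t_170 = 122;  t_171 = 36
  t_172 = 78;  t_173 = 213;  t_174 = 100;  t_175 = 108;  t_176 = 243;  t_177 = 95
  t_178 = 44;  t_179 = 237;  t_180 = 188;  t_181 = 93;  t_182 = 107;  t_183 = 233
  t_184 = 217;  t_185 = 252;  t_186 = 30;  t_187 = 94;  t_188 = 101;  t_189 = 48
  t_190 = 62;  t_191 = 175;  t_192 = 103;  t_193 = 210;  t_194 = 231;  t_195 = 80
  t_196 = 119;  t_197 = 55;  t_198 = 35;  t_199 = 211;  t_200 = 42;  t_201 = 228
  t_202 = 58;  t_203 = 209;  t_204 = 132;  t_205 = 176;  t_206 = 3;  t_207 = 163
  t_208 = 56;  t_209 = 161;  t_210 = 240;  t_211 = 61;  t_212 = 83;  t_213 = 1
  t_214 = 77;  t_215 = 156;  t_216 = 38;  t_217 = 122;  t_218 = 33;  t_219 = 104
  t_220 = 234;  t_221 = 239;  t_222 = 243;  t_223 = 142;  t_224 = 163;  t_225 = 108
  t_226 = 175;  t_227 = 23;  t_228 = 203;  t_229 = 151;  t_230 = 26;  t_231 = 244
  t_232 = 230;  t_233 = 29;  t_234 = 84;  t_235 = 4;  t_236 = 35;  t_237 = 39
  t_238 = 164;  t_239 = 53;  t_240 = 116;  t_241 = 29;  t_242 = 155;  t_243 = 9
  t_244 = 49;  t_245 = 220;  t_246 = 30;  t_247 = 150;  t_248 = 205;  t_249 = 16
  t_250 = 70;  t_251 = 223;  t_252 = 159
t_253 = 2·159 + 10·223 + 225·70 + 105·16 = 10
t_254 = 2·10 + 10·159 + 225·223 + 105·70 = 255

255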